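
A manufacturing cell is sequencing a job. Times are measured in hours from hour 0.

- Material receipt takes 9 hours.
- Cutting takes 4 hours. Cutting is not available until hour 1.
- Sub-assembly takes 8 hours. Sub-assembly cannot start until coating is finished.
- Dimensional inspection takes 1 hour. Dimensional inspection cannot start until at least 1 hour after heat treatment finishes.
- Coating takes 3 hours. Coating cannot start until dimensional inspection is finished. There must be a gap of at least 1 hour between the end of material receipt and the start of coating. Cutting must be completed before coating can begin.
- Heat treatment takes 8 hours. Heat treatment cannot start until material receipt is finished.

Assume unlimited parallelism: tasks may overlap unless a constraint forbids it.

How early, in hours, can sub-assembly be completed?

30

Cutting waits on its own release at hour 1, so it starts at hour 1 and finishes at 1 + 4 = hour 5.
Material receipt has no prerequisites, so it starts at hour 0 and finishes at hour 9.
After material receipt (finishes hour 9), heat treatment can start at hour 9 and finishes at hour 17.
After heat treatment (finishes hour 17, plus 1-hour gap → hour 18), dimensional inspection can start at hour 18 and finishes at hour 19.
Coating has to wait for dimensional inspection (finishes hour 19); material receipt (finishes hour 9, plus 1-hour gap → hour 10); cutting (finishes hour 5). The latest of these is hour 19, so coating runs hour 19 to 19 + 3 = hour 22.
Sub-assembly waits on coating (finishes hour 22), so it starts at hour 22 and finishes at 22 + 8 = hour 30.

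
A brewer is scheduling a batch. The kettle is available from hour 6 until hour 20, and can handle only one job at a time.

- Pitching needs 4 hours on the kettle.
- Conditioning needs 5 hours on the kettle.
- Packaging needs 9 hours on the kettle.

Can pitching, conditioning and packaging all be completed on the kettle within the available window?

No

The kettle window is 20 − 6 = 14 hours.
Running back to back, the jobs need 4 + 5 + 9 = 18 hours on the kettle.
Since 18 > 14, they cannot all fit.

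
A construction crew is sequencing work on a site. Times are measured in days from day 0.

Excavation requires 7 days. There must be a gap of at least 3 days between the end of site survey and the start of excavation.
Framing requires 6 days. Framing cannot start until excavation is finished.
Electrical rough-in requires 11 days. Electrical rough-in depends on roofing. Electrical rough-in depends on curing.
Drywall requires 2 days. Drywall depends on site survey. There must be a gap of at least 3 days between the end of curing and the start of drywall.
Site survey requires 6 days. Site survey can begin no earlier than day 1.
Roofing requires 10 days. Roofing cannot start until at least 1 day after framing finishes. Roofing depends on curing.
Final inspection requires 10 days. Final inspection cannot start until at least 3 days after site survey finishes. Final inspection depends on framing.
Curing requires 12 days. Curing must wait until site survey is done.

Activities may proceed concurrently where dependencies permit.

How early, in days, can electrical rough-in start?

34

After its own release at day 1, site survey can start at day 1 and finishes at day 7.
After site survey (finishes day 7), curing can start at day 7 and finishes at day 19.
Excavation waits on site survey (finishes day 7, plus 3-day gap → day 10), so it starts at day 10 and finishes at 10 + 7 = day 17.
Framing waits on excavation (finishes day 17), so it starts at day 17 and finishes at 17 + 6 = day 23.
For roofing: framing (finishes day 23, plus 1-day gap → day 24); curing (finishes day 19). Taking the maximum gives a start of day 24, and it finishes at 24 + 10 = day 34.
Electrical rough-in waits on roofing (finishes day 34); curing (finishes day 19). The latest of these is day 34, which is the earliest electrical rough-in can start.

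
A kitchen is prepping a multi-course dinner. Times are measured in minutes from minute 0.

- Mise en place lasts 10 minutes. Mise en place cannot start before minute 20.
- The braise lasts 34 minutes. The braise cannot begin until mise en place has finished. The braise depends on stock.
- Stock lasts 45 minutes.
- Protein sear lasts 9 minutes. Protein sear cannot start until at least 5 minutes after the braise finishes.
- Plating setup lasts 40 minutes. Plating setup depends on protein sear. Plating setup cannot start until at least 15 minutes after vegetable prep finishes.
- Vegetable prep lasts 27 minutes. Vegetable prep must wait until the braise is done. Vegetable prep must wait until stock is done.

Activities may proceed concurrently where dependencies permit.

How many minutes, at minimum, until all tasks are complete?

Stock has no prerequisites, so it starts at minute 0 and finishes at minute 45.
Mise en place waits on its own release at minute 20, so it starts at minute 20 and finishes at 20 + 10 = minute 30.
The braise needs all of mise en place (finishes minute 30); stock (finishes minute 45). That puts its earliest start at minute 45; it finishes at 45 + 34 = minute 79.
For vegetable prep: the braise (finishes minute 79); stock (finishes minute 45). Taking the maximum gives a start of minute 79, and it finishes at 79 + 27 = minute 106.
Protein sear waits on the braise (finishes minute 79, plus 5-minute gap → minute 84), so it starts at minute 84 and finishes at 84 + 9 = minute 93.
For plating setup: protein sear (finishes minute 93); vegetable prep (finishes minute 106, plus 15-minute gap → minute 121). Taking the maximum gives a start of minute 121, and it finishes at 121 + 40 = minute 161.
All tasks are finished once the last one completes. Finish times: Mise en place at 30, Stock at 45, The braise at 79, Protein sear at 93, Vegetable prep at 106, Plating setup at 161. The latest is minute 161.

161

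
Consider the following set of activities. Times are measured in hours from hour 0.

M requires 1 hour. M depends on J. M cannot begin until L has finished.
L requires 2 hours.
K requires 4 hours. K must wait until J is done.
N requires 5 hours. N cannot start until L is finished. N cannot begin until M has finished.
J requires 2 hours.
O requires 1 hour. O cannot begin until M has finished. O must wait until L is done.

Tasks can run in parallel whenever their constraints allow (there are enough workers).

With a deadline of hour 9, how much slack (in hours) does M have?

1

L can start immediately at hour 0; it finishes at hour 2.
J can start immediately at hour 0; it finishes at hour 2.
M needs all of J (finishes hour 2); L (finishes hour 2). That puts its earliest start at hour 2; it finishes at 2 + 1 = hour 3.

Working backward from the deadline:
To finish by hour 9, N (duration 5) must start no later than hour 4.
To finish by hour 9, O (duration 1) must start no later than hour 8.
M has several dependents: N (must start by hour 4); O (must start by hour 8). The earliest of those limits is hour 4, so M must start by 4 − 1 = hour 3.
So M can start as early as hour 2 and as late as hour 3, giving 3 − 2 = 1 hour of slack.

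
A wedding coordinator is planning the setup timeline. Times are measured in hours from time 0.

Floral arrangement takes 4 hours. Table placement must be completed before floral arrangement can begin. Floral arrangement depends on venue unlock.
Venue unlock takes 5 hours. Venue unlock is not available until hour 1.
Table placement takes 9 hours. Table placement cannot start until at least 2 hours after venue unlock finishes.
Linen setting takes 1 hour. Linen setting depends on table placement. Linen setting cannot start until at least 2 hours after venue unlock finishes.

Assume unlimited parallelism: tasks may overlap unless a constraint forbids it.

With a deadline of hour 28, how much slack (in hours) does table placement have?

Venue unlock waits on its own release at hour 1, so it starts at hour 1 and finishes at 1 + 5 = hour 6.
Table placement cannot begin until venue unlock (finishes hour 6, plus 2-hour gap → hour 8). It runs from hour 8 to 8 + 9 = hour 17.

Working backward from the deadline:
Linen setting has no dependents, so it just needs to finish by hour 28. Starting by 28 − 1 = hour 27 achieves that.
Floral arrangement must finish by hour 28; it takes 4 hours, so it must start by 28 − 4 = hour 24.
For table placement: linen setting (must start by hour 27); floral arrangement (must start by hour 24). The most restrictive is hour 24; with a 9-hour duration, table placement must start by hour 15.
So table placement can start as early as hour 8 and as late as hour 15, giving 15 − 8 = 7 hours of slack.

7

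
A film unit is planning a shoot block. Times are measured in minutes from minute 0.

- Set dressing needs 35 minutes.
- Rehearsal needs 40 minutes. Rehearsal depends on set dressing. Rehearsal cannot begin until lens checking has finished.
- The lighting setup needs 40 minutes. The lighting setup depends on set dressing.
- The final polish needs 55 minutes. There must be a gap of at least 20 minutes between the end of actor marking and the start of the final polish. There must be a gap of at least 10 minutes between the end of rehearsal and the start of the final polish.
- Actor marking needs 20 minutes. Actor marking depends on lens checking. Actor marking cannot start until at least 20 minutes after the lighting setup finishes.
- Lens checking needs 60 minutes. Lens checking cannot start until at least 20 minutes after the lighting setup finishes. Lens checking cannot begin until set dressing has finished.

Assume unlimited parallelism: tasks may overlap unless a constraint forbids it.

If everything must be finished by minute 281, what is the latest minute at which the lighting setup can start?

Nothing follows the final polish; the deadline of minute 281 is its only limit. It must start by 281 − 55 = minute 226.
Actor marking has to be done before the final polish (must start by minute 226, minus 20-minute gap → minute 206). That means finishing by minute 206, i.e. starting by 206 − 20 = minute 186.
Rehearsal has to be done before the final polish (must start by minute 226, minus 10-minute gap → minute 216). That means finishing by minute 216, i.e. starting by 216 − 40 = minute 176.
For lens checking: actor marking (must start by minute 186); rehearsal (must start by minute 176). The most restrictive is minute 176; with a 60-minute duration, lens checking must start by minute 116.
The lighting setup feeds lens checking (must start by minute 116, minus 20-minute gap → minute 96); actor marking (must start by minute 186, minus 20-minute gap → minute 166). Taking the minimum, the lighting setup must finish by minute 96 and start by 96 − 40 = minute 56.

56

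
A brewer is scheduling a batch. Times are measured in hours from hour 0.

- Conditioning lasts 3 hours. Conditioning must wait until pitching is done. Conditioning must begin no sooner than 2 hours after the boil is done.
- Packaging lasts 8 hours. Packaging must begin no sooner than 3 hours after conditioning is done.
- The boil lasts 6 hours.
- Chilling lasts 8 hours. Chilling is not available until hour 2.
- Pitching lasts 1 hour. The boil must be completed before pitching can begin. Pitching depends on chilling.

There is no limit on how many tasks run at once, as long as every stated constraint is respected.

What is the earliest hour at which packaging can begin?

17

Chilling waits on its own release at hour 2, so it starts at hour 2 and finishes at 2 + 8 = hour 10.
The boil has no prerequisites, so it starts at hour 0 and finishes at hour 6.
Pitching cannot start until the boil (finishes hour 6); chilling (finishes hour 10). The controlling bound is hour 10, so pitching finishes at 10 + 1 = hour 11.
For conditioning: pitching (finishes hour 11); the boil (finishes hour 6, plus 2-hour gap → hour 8). Taking the maximum gives a start of hour 11, and it finishes at 11 + 3 = hour 14.
Packaging waits on conditioning (finishes hour 14, plus 3-hour gap → hour 17), so the earliest it can start is hour 17.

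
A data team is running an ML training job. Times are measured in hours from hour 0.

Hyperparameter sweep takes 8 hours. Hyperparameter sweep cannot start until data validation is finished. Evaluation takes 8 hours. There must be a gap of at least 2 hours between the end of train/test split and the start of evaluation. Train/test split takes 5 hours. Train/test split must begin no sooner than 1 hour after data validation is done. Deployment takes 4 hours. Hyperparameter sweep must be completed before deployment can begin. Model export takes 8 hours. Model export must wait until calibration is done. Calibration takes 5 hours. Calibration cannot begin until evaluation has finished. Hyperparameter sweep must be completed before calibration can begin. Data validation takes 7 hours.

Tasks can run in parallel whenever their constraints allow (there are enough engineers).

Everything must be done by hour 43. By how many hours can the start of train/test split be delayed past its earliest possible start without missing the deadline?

7

Data validation can start immediately at hour 0; it finishes at hour 7.
Train/test split cannot begin until data validation (finishes hour 7, plus 1-hour gap → hour 8). It runs from hour 8 to 8 + 5 = hour 13.

Working backward from the deadline:
Nothing follows model export; the deadline of hour 43 is its only limit. It must start by 43 − 8 = hour 35.
Calibration must finish before model export (must start by hour 35). With a 5-hour duration, calibration must start by 35 − 5 = hour 30.
Since calibration (must start by hour 30) depends on it, evaluation must finish by hour 30. Backing off its 8-hour duration gives a latest start of hour 22.
Since evaluation (must start by hour 22, minus 2-hour gap → hour 20) depends on it, train/test split must finish by hour 20. Backing off its 5-hour duration gives a latest start of hour 15.
So train/test split can start as early as hour 8 and as late as hour 15, giving 15 − 8 = 7 hours of slack.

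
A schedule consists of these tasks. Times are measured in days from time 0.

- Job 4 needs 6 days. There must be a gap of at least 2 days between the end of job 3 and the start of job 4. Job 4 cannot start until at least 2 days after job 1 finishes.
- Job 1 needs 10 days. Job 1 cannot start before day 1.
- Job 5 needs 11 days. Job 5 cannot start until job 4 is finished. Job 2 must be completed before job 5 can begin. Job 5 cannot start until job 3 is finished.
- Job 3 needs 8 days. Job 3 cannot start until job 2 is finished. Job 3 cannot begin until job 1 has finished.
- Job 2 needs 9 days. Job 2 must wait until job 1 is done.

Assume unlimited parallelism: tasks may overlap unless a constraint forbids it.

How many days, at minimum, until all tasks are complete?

Job 1 waits on its own release at day 1, so it starts at day 1 and finishes at 1 + 10 = day 11.
Job 2 cannot begin until job 1 (finishes day 11). It runs from day 11 to 11 + 9 = day 20.
Job 3 has to wait for job 2 (finishes day 20); job 1 (finishes day 11). The latest of these is day 20, so job 3 runs day 20 to 20 + 8 = day 28.
Job 4 has to wait for job 3 (finishes day 28, plus 2-day gap → day 30); job 1 (finishes day 11, plus 2-day gap → day 13). The latest of these is day 30, so job 4 runs day 30 to 30 + 6 = day 36.
Job 5 needs all of job 4 (finishes day 36); job 2 (finishes day 20); job 3 (finishes day 28). That puts its earliest start at day 36; it finishes at 36 + 11 = day 47.
All tasks are finished once the last one completes. Finish times: Job 1 at 11, Job 2 at 20, Job 3 at 28, Job 4 at 36, Job 5 at 47. The latest is day 47.

47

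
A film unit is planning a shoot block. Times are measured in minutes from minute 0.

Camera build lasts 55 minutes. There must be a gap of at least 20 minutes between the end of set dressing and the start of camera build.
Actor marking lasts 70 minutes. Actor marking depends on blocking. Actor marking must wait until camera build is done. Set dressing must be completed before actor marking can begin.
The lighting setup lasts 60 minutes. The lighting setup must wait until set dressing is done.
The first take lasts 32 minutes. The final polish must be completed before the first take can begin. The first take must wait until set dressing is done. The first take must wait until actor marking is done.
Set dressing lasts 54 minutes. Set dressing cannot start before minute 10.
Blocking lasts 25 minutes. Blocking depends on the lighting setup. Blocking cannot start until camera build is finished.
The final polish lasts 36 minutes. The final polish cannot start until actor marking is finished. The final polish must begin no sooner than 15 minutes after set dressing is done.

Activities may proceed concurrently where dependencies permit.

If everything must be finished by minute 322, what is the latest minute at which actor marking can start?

The first take has no dependents, so it just needs to finish by minute 322. Starting by 322 − 32 = minute 290 achieves that.
The final polish feeds into the first take (must start by minute 290); so the final polish must finish by minute 290 and therefore start by minute 254.
Actor marking must finish in time for the final polish (must start by minute 254); the first take (must start by minute 290). The tightest is minute 254, so actor marking must start by 254 − 70 = minute 184.

184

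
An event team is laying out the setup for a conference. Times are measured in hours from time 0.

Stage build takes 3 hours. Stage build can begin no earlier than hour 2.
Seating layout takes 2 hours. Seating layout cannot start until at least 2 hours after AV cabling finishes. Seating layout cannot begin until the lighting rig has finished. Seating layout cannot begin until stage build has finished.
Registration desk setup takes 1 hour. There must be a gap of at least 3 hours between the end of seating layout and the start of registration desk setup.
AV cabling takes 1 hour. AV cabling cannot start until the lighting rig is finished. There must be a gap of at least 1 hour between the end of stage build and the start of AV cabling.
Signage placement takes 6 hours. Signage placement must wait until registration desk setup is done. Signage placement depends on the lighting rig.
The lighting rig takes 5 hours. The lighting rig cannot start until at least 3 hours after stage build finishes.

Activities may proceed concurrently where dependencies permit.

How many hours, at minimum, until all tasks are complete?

After its own release at hour 2, stage build can start at hour 2 and finishes at hour 5.
The lighting rig cannot begin until stage build (finishes hour 5, plus 3-hour gap → hour 8). It runs from hour 8 to 8 + 5 = hour 13.
AV cabling has to wait for the lighting rig (finishes hour 13); stage build (finishes hour 5, plus 1-hour gap → hour 6). The latest of these is hour 13, so AV cabling runs hour 13 to 13 + 1 = hour 14.
Seating layout needs all of AV cabling (finishes hour 14, plus 2-hour gap → hour 16); the lighting rig (finishes hour 13); stage build (finishes hour 5). That puts its earliest start at hour 16; it finishes at 16 + 2 = hour 18.
After seating layout (finishes hour 18, plus 3-hour gap → hour 21), registration desk setup can start at hour 21 and finishes at hour 22.
Signage placement has to wait for registration desk setup (finishes hour 22); the lighting rig (finishes hour 13). The latest of these is hour 22, so signage placement runs hour 22 to 22 + 6 = hour 28.
All tasks are finished once the last one completes. Finish times: Stage build at 5, The lighting rig at 13, AV cabling at 14, Seating layout at 18, Registration desk setup at 22, Signage placement at 28. The latest is hour 28.

28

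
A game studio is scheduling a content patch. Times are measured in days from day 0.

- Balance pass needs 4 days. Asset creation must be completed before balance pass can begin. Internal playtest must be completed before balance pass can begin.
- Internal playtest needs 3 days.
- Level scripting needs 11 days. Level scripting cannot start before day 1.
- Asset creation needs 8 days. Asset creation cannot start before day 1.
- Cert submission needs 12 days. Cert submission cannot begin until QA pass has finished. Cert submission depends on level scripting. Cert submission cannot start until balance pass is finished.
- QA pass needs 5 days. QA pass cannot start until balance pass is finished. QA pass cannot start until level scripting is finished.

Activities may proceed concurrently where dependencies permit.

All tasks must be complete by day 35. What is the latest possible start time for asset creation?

6

Cert submission has no dependents, so it just needs to finish by day 35. Starting by 35 − 12 = day 23 achieves that.
Since cert submission (must start by day 23) depends on it, QA pass must finish by day 23. Backing off its 5-day duration gives a latest start of day 18.
For balance pass: QA pass (must start by day 18); cert submission (must start by day 23). The most restrictive is day 18; with a 4-day duration, balance pass must start by day 14.
Asset creation feeds into balance pass (must start by day 14); so asset creation must finish by day 14 and therefore start by day 6.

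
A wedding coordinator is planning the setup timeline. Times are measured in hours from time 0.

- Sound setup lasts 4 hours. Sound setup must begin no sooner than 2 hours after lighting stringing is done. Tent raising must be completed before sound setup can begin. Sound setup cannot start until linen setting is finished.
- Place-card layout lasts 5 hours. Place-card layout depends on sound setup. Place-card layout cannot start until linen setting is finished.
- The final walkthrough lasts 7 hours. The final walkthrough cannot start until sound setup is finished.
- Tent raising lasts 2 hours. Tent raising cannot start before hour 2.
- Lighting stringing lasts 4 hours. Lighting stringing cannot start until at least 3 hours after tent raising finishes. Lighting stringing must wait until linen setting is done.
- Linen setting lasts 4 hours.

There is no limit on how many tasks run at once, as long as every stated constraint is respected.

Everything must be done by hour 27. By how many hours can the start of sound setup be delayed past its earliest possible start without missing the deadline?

Linen setting has no prerequisites, so it starts at hour 0 and finishes at hour 4.
Tent raising waits on its own release at hour 2, so it starts at hour 2 and finishes at 2 + 2 = hour 4.
Lighting stringing has to wait for tent raising (finishes hour 4, plus 3-hour gap → hour 7); linen setting (finishes hour 4). The latest of these is hour 7, so lighting stringing runs hour 7 to 7 + 4 = hour 11.
Sound setup needs all of lighting stringing (finishes hour 11, plus 2-hour gap → hour 13); tent raising (finishes hour 4); linen setting (finishes hour 4). That puts its earliest start at hour 13; it finishes at 13 + 4 = hour 17.

Working backward from the deadline:
Place-card layout must finish by hour 27; it takes 5 hours, so it must start by 27 − 5 = hour 22.
Nothing follows the final walkthrough; the deadline of hour 27 is its only limit. It must start by 27 − 7 = hour 20.
For sound setup: place-card layout (must start by hour 22); the final walkthrough (must start by hour 20). The most restrictive is hour 20; with a 4-hour duration, sound setup must start by hour 16.
So sound setup can start as early as hour 13 and as late as hour 16, giving 16 − 13 = 3 hours of slack.

3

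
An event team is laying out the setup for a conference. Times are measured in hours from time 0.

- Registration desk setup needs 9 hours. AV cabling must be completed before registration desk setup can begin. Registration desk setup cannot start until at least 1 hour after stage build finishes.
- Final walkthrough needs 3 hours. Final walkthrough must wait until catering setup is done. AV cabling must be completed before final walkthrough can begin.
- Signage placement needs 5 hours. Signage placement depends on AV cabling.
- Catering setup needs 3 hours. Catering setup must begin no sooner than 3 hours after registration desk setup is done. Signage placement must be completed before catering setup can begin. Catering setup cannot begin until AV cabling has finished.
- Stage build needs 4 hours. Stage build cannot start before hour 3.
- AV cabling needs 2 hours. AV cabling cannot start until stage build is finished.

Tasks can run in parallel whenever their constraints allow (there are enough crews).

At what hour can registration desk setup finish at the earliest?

18

Stage build cannot begin until its own release at hour 3. It runs from hour 3 to 3 + 4 = hour 7.
AV cabling cannot begin until stage build (finishes hour 7). It runs from hour 7 to 7 + 2 = hour 9.
For registration desk setup: AV cabling (finishes hour 9); stage build (finishes hour 7, plus 1-hour gap → hour 8). Taking the maximum gives a start of hour 9, and it finishes at 9 + 9 = hour 18.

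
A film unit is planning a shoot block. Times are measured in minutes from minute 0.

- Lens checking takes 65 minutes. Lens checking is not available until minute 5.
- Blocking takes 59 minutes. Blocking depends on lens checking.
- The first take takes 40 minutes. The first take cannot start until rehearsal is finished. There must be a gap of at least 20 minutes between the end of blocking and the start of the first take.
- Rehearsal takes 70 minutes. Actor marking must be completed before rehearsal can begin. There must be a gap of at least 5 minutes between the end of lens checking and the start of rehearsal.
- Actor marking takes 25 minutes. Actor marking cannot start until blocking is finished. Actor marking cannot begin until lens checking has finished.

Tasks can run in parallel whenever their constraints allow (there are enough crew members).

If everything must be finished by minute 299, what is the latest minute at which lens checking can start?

The first take has no dependents, so it just needs to finish by minute 299. Starting by 299 − 40 = minute 259 achieves that.
Rehearsal must finish before the first take (must start by minute 259). With a 70-minute duration, rehearsal must start by 259 − 70 = minute 189.
Actor marking feeds into rehearsal (must start by minute 189); so actor marking must finish by minute 189 and therefore start by minute 164.
Blocking must finish in time for actor marking (must start by minute 164); the first take (must start by minute 259, minus 20-minute gap → minute 239). The tightest is minute 164, so blocking must start by 164 − 59 = minute 105.
Lens checking must finish in time for blocking (must start by minute 105); actor marking (must start by minute 164); rehearsal (must start by minute 189, minus 5-minute gap → minute 184). The tightest is minute 105, so lens checking must start by 105 − 65 = minute 40.

40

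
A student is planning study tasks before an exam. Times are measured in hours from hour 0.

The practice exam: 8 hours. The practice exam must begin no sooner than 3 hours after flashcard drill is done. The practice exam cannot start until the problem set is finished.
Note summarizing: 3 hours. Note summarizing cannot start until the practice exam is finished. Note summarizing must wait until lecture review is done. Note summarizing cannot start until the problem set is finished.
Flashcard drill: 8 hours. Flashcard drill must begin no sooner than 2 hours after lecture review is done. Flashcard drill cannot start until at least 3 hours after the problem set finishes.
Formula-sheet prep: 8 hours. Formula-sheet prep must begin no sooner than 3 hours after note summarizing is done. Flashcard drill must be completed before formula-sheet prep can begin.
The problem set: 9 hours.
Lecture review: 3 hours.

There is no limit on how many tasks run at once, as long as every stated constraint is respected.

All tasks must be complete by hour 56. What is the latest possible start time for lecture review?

To finish by hour 56, formula-sheet prep (duration 8) must start no later than hour 48.
Note summarizing feeds into formula-sheet prep (must start by hour 48, minus 3-hour gap → hour 45); so note summarizing must finish by hour 45 and therefore start by hour 42.
The practice exam must finish before note summarizing (must start by hour 42). With an 8-hour duration, the practice exam must start by 42 − 8 = hour 34.
Flashcard drill must finish in time for the practice exam (must start by hour 34, minus 3-hour gap → hour 31); formula-sheet prep (must start by hour 48). The tightest is hour 31, so flashcard drill must start by 31 − 8 = hour 23.
Lecture review has several dependents: flashcard drill (must start by hour 23, minus 2-hour gap → hour 21); note summarizing (must start by hour 42). The earliest of those limits is hour 21, so lecture review must start by 21 − 3 = hour 18.

18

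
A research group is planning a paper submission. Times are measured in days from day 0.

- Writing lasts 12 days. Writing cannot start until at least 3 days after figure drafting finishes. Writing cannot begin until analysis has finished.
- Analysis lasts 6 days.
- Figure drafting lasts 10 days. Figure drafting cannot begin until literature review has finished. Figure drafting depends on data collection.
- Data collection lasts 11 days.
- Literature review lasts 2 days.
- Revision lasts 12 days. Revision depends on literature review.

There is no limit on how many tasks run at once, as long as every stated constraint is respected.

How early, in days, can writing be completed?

Nothing blocks analysis, so it runs from day 0 to day 6.
Nothing blocks data collection, so it runs from day 0 to day 11.
Literature review has no prerequisites, so it starts at day 0 and finishes at day 2.
Figure drafting needs all of literature review (finishes day 2); data collection (finishes day 11). That puts its earliest start at day 11; it finishes at 11 + 10 = day 21.
For writing: figure drafting (finishes day 21, plus 3-day gap → day 24); analysis (finishes day 6). Taking the maximum gives a start of day 24, and it finishes at 24 + 12 = day 36.

36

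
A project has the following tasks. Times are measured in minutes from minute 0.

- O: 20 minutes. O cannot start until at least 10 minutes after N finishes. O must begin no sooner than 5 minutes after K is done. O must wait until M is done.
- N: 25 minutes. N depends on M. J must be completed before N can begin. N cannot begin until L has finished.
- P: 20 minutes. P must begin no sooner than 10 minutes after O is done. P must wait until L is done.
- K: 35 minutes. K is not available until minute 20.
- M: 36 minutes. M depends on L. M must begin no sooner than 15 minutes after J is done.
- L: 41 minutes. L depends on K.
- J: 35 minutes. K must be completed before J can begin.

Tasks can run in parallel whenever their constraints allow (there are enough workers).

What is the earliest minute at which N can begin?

After its own release at minute 20, K can start at minute 20 and finishes at minute 55.
L cannot begin until K (finishes minute 55). It runs from minute 55 to 55 + 41 = minute 96.
After K (finishes minute 55), J can start at minute 55 and finishes at minute 90.
M needs all of L (finishes minute 96); J (finishes minute 90, plus 15-minute gap → minute 105). That puts its earliest start at minute 105; it finishes at 105 + 36 = minute 141.
N waits on M (finishes minute 141); J (finishes minute 90); L (finishes minute 96). The latest of these is minute 141, which is the earliest N can start.

141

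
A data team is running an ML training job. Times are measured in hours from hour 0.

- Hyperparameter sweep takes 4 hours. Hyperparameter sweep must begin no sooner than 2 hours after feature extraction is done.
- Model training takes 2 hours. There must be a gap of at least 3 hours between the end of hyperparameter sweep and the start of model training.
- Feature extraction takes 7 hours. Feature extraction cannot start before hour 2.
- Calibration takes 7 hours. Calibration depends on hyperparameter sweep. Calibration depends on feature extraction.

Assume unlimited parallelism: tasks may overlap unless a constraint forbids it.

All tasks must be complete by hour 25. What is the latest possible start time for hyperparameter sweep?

14

To finish by hour 25, model training (duration 2) must start no later than hour 23.
Nothing follows calibration; the deadline of hour 25 is its only limit. It must start by 25 − 7 = hour 18.
Hyperparameter sweep must finish in time for model training (must start by hour 23, minus 3-hour gap → hour 20); calibration (must start by hour 18). The tightest is hour 18, so hyperparameter sweep must start by 18 − 4 = hour 14.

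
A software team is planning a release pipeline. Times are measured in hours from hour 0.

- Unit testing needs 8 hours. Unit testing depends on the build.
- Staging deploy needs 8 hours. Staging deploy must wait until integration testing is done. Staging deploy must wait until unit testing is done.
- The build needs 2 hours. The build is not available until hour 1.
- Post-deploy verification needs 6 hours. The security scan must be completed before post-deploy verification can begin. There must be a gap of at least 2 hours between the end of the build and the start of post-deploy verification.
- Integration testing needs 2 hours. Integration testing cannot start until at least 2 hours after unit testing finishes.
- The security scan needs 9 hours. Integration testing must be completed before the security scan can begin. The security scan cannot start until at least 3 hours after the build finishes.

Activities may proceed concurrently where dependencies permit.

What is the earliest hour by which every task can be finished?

The build cannot begin until its own release at hour 1. It runs from hour 1 to 1 + 2 = hour 3.
After the build (finishes hour 3), unit testing can start at hour 3 and finishes at hour 11.
Integration testing cannot begin until unit testing (finishes hour 11, plus 2-hour gap → hour 13). It runs from hour 13 to 13 + 2 = hour 15.
For staging deploy: integration testing (finishes hour 15); unit testing (finishes hour 11). Taking the maximum gives a start of hour 15, and it finishes at 15 + 8 = hour 23.
For the security scan: integration testing (finishes hour 15); the build (finishes hour 3, plus 3-hour gap → hour 6). Taking the maximum gives a start of hour 15, and it finishes at 15 + 9 = hour 24.
For post-deploy verification: the security scan (finishes hour 24); the build (finishes hour 3, plus 2-hour gap → hour 5). Taking the maximum gives a start of hour 24, and it finishes at 24 + 6 = hour 30.
All tasks are finished once the last one completes. Finish times: The build at 3, Unit testing at 11, Integration testing at 15, The security scan at 24, Staging deploy at 23, Post-deploy verification at 30. The latest is hour 30.

30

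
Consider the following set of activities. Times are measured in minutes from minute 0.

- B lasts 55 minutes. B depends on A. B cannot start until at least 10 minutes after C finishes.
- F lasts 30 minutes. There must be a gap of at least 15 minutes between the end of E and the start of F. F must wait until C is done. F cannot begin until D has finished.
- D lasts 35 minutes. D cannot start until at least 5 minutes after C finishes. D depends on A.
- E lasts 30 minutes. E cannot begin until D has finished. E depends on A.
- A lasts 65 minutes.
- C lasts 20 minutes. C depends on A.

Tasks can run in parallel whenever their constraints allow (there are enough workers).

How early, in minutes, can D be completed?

A can start immediately at minute 0; it finishes at minute 65.
C waits on A (finishes minute 65), so it starts at minute 65 and finishes at 65 + 20 = minute 85.
D cannot start until C (finishes minute 85, plus 5-minute gap → minute 90); A (finishes minute 65). The controlling bound is minute 90, so D finishes at 90 + 35 = minute 125.

125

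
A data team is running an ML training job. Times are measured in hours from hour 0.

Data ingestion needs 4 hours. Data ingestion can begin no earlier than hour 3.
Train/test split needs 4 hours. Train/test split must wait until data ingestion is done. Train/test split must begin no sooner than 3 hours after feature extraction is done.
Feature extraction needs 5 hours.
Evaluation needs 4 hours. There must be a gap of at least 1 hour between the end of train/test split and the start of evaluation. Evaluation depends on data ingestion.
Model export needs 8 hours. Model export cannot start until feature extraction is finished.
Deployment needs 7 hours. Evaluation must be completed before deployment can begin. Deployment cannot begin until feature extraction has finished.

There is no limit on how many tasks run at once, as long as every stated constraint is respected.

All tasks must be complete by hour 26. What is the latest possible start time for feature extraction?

Nothing follows deployment; the deadline of hour 26 is its only limit. It must start by 26 − 7 = hour 19.
Since deployment (must start by hour 19) depends on it, evaluation must finish by hour 19. Backing off its 4-hour duration gives a latest start of hour 15.
Since evaluation (must start by hour 15, minus 1-hour gap → hour 14) depends on it, train/test split must finish by hour 14. Backing off its 4-hour duration gives a latest start of hour 10.
Model export must finish by hour 26; it takes 8 hours, so it must start by 26 − 8 = hour 18.
Feature extraction must finish in time for train/test split (must start by hour 10, minus 3-hour gap → hour 7); model export (must start by hour 18); deployment (must start by hour 19). The tightest is hour 7, so feature extraction must start by 7 − 5 = hour 2.

2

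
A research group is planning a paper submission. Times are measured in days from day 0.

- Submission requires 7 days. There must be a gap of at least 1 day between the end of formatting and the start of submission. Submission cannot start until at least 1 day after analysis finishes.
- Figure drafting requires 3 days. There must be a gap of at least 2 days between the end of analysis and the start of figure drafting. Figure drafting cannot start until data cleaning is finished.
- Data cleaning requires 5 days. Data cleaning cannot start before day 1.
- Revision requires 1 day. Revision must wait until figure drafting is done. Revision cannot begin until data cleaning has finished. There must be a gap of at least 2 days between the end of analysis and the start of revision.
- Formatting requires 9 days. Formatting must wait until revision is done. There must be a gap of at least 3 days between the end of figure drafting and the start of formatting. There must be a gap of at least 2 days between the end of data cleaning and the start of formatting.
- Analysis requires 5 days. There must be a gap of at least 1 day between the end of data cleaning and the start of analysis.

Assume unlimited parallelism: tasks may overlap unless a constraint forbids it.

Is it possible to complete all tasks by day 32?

No

After its own release at day 1, data cleaning can start at day 1 and finishes at day 6.
After data cleaning (finishes day 6, plus 1-day gap → day 7), analysis can start at day 7 and finishes at day 12.
For figure drafting: analysis (finishes day 12, plus 2-day gap → day 14); data cleaning (finishes day 6). Taking the maximum gives a start of day 14, and it finishes at 14 + 3 = day 17.
Revision needs all of figure drafting (finishes day 17); data cleaning (finishes day 6); analysis (finishes day 12, plus 2-day gap → day 14). That puts its earliest start at day 17; it finishes at 17 + 1 = day 18.
For formatting: revision (finishes day 18); figure drafting (finishes day 17, plus 3-day gap → day 20); data cleaning (finishes day 6, plus 2-day gap → day 8). Taking the maximum gives a start of day 20, and it finishes at 20 + 9 = day 29.
Submission needs all of formatting (finishes day 29, plus 1-day gap → day 30); analysis (finishes day 12, plus 1-day gap → day 13). That puts its earliest start at day 30; it finishes at 30 + 7 = day 37.
The earliest everything can be done is day 37, which is after the deadline of 32, so it is not possible.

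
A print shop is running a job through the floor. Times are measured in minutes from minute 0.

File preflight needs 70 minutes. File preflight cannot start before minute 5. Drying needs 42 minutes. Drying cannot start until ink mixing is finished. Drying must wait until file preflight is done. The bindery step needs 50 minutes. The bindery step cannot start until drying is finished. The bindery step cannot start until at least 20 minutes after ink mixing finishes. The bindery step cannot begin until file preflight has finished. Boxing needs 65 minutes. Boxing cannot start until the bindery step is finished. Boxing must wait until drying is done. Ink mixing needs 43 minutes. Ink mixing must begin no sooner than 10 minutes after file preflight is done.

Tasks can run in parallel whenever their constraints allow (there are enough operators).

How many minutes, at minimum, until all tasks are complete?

285

File preflight cannot begin until its own release at minute 5. It runs from minute 5 to 5 + 70 = minute 75.
Ink mixing waits on file preflight (finishes minute 75, plus 10-minute gap → minute 85), so it starts at minute 85 and finishes at 85 + 43 = minute 128.
Drying needs all of ink mixing (finishes minute 128); file preflight (finishes minute 75). That puts its earliest start at minute 128; it finishes at 128 + 42 = minute 170.
The bindery step has to wait for drying (finishes minute 170); ink mixing (finishes minute 128, plus 20-minute gap → minute 148); file preflight (finishes minute 75). The latest of these is minute 170, so the bindery step runs minute 170 to 170 + 50 = minute 220.
For boxing: the bindery step (finishes minute 220); drying (finishes minute 170). Taking the maximum gives a start of minute 220, and it finishes at 220 + 65 = minute 285.
All tasks are finished once the last one completes. Finish times: File preflight at 75, Ink mixing at 128, Drying at 170, The bindery step at 220, Boxing at 285. The latest is minute 285.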